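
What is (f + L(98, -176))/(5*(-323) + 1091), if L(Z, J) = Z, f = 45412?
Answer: -22755/262 ≈ -86.851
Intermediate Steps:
(f + L(98, -176))/(5*(-323) + 1091) = (45412 + 98)/(5*(-323) + 1091) = 45510/(-1615 + 1091) = 45510/(-524) = 45510*(-1/524) = -22755/262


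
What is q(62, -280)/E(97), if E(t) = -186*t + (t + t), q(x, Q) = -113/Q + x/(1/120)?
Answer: -2083313/4997440 ≈ -0.41688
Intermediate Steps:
q(x, Q) = -113/Q + 120*x (q(x, Q) = -113/Q + x/(1/120) = -113/Q + x*120 = -113/Q + 120*x)
E(t) = -184*t (E(t) = -186*t + 2*t = -184*t)
q(62, -280)/E(97) = (-113/(-280) + 120*62)/((-184*97)) = (-113*(-1/280) + 7440)/(-17848) = (113/280 + 7440)*(-1/17848) = (2083313/280)*(-1/17848) = -2083313/4997440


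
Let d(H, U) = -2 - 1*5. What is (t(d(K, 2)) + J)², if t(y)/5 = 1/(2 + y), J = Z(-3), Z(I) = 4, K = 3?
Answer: 9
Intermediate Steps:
d(H, U) = -7 (d(H, U) = -2 - 5 = -7)
J = 4
t(y) = 5/(2 + y)
(t(d(K, 2)) + J)² = (5/(2 - 7) + 4)² = (5/(-5) + 4)² = (5*(-⅕) + 4)² = (-1 + 4)² = 3² = 9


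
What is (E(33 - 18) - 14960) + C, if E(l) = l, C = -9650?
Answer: -24595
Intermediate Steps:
(E(33 - 18) - 14960) + C = ((33 - 18) - 14960) - 9650 = (15 - 14960) - 9650 = -14945 - 9650 = -24595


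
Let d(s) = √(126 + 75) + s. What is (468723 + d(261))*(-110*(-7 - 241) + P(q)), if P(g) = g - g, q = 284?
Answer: 12793883520 + 27280*√201 ≈ 1.2794e+10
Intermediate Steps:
d(s) = s + √201 (d(s) = √201 + s = s + √201)
P(g) = 0
(468723 + d(261))*(-110*(-7 - 241) + P(q)) = (468723 + (261 + √201))*(-110*(-7 - 241) + 0) = (468984 + √201)*(-110*(-248) + 0) = (468984 + √201)*(27280 + 0) = (468984 + √201)*27280 = 12793883520 + 27280*√201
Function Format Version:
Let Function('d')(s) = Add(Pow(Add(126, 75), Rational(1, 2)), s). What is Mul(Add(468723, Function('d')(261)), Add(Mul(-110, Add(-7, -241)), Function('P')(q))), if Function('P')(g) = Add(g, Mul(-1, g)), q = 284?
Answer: Add(12793883520, Mul(27280, Pow(201, Rational(1, 2)))) ≈ 1.2794e+10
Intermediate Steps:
Function('d')(s) = Add(s, Pow(201, Rational(1, 2))) (Function('d')(s) = Add(Pow(201, Rational(1, 2)), s) = Add(s, Pow(201, Rational(1, 2))))
Function('P')(g) = 0
Mul(Add(468723, Function('d')(261)), Add(Mul(-110, Add(-7, -241)), Function('P')(q))) = Mul(Add(468723, Add(261, Pow(201, Rational(1, 2)))), Add(Mul(-110, Add(-7, -241)), 0)) = Mul(Add(468984, Pow(201, Rational(1, 2))), Add(Mul(-110, -248), 0)) = Mul(Add(468984, Pow(201, Rational(1, 2))), Add(27280, 0)) = Mul(Add(468984, Pow(201, Rational(1, 2))), 27280) = Add(12793883520, Mul(27280, Pow(201, Rational(1, 2))))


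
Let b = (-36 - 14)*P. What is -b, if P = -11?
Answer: -550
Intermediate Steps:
b = 550 (b = (-36 - 14)*(-11) = -50*(-11) = 550)
-b = -1*550 = -550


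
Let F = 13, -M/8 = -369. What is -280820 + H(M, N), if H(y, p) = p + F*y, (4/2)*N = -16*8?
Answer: -242508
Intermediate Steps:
M = 2952 (M = -8*(-369) = 2952)
N = -64 (N = (-16*8)/2 = (1/2)*(-128) = -64)
H(y, p) = p + 13*y
-280820 + H(M, N) = -280820 + (-64 + 13*2952) = -280820 + (-64 + 38376) = -280820 + 38312 = -242508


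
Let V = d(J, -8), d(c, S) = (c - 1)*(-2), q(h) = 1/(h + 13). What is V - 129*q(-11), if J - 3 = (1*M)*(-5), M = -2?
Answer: -177/2 ≈ -88.500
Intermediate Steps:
q(h) = 1/(13 + h)
J = 13 (J = 3 + (1*(-2))*(-5) = 3 - 2*(-5) = 3 + 10 = 13)
d(c, S) = 2 - 2*c (d(c, S) = (-1 + c)*(-2) = 2 - 2*c)
V = -24 (V = 2 - 2*13 = 2 - 26 = -24)
V - 129*q(-11) = -24 - 129/(13 - 11) = -24 - 129/2 = -177/2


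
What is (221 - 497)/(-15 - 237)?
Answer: 23/21 ≈ 1.0952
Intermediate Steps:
(221 - 497)/(-15 - 237) = -276/(-252) = -276*(-1/252) = 23/21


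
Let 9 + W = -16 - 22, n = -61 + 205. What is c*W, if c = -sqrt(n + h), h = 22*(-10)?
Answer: 94*I*sqrt(19) ≈ 409.74*I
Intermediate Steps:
h = -220
n = 144
W = -47 (W = -9 + (-16 - 22) = -9 - 38 = -47)
c = -2*I*sqrt(19) (c = -sqrt(144 - 220) = -sqrt(-76) = -2*I*sqrt(19) ≈ -8.7178*I)
c*W = -2*I*sqrt(19)*(-47) = 94*I*sqrt(19)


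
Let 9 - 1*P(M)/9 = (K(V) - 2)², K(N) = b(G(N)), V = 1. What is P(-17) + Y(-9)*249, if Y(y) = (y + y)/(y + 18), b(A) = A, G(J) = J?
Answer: -426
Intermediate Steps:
K(N) = N
Y(y) = 2*y/(18 + y) (Y(y) = (2*y)/(18 + y) = 2*y/(18 + y))
P(M) = 72 (P(M) = 81 - 9*(1 - 2)² = 81 - 9*(-1)² = 81 - 9*1 = 81 - 9 = 72)
P(-17) + Y(-9)*249 = 72 + (2*(-9)/(18 - 9))*249 = 72 + (2*(-9)/9)*249 = 72 + (2*(-9)*(⅑))*249 = 72 - 2*249 = 72 - 498 = -426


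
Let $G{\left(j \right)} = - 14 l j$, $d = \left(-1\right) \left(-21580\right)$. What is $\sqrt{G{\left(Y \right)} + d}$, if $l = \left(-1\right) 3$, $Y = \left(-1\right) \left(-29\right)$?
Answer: $\sqrt{22798} \approx 150.99$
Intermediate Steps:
$Y = 29$
$d = 21580$
$l = -3$
$G{\left(j \right)} = 42 j$ ($G{\left(j \right)} = \left(-14\right) \left(-3\right) j = 42 j$)
$\sqrt{G{\left(Y \right)} + d} = \sqrt{42 \cdot 29 + 21580} = \sqrt{1218 + 21580} = \sqrt{22798}$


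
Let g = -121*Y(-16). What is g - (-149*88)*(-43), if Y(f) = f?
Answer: -561880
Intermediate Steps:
g = 1936 (g = -121*(-16) = 1936)
g - (-149*88)*(-43) = 1936 - (-149*88)*(-43) = 1936 - (-13112)*(-43) = 1936 - 1*563816 = 1936 - 563816 = -561880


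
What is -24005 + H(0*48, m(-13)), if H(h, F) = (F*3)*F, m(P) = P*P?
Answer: 61678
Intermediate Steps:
m(P) = P²
H(h, F) = 3*F² (H(h, F) = (3*F)*F = 3*F²)
-24005 + H(0*48, m(-13)) = -24005 + 3*((-13)²)² = -24005 + 3*169² = -24005 + 3*28561 = -24005 + 85683 = 61678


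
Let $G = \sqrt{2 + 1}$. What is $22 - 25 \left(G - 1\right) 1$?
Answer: $47 - 25 \sqrt{3} \approx 3.6987$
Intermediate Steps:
$G = \sqrt{3} \approx 1.732$
$22 - 25 \left(G - 1\right) 1 = 22 - 25 \left(\sqrt{3} - 1\right) 1 = 22 - 25 \left(-1 + \sqrt{3}\right) 1 = 22 - 25 \left(-1 + \sqrt{3}\right) = 22 + \left(25 - 25 \sqrt{3}\right) = 47 - 25 \sqrt{3}$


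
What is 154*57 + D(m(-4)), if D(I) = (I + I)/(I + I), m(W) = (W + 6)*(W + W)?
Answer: 8779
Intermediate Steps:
m(W) = 2*W*(6 + W) (m(W) = (6 + W)*(2*W) = 2*W*(6 + W))
D(I) = 1 (D(I) = (2*I)/((2*I)) = (2*I)*(1/(2*I)) = 1)
154*57 + D(m(-4)) = 154*57 + 1 = 8778 + 1 = 8779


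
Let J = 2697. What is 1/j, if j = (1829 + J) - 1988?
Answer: 1/2538 ≈ 0.00039401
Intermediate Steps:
j = 2538 (j = (1829 + 2697) - 1988 = 4526 - 1988 = 2538)
1/j = 1/2538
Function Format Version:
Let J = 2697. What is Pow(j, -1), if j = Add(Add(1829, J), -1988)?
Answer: Rational(1, 2538) ≈ 0.00039401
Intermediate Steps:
j = 2538 (j = Add(Add(1829, 2697), -1988) = Add(4526, -1988) = 2538)
Pow(j, -1) = Pow(2538, -1) = Rational(1, 2538)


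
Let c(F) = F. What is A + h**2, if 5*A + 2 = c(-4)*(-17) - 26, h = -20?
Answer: 408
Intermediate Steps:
A = 8 (A = -2/5 + (-4*(-17) - 26)/5 = -2/5 + (68 - 26)/5 = -2/5 + (1/5)*42 = -2/5 + 42/5 = 8)
A + h**2 = 8 + (-20)**2 = 8 + 400 = 408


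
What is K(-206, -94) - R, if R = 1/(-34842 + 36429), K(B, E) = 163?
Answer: 258680/1587 ≈ 163.00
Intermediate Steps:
R = 1/1587 ≈ 0.00063012
K(-206, -94) - R = 163 - 1*1/1587 = 163 - 1/1587 = 258680/1587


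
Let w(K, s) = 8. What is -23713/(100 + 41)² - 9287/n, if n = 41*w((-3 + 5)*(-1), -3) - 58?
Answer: -21226373/596430 ≈ -35.589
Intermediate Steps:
n = 270 (n = 41*8 - 58 = 328 - 58 = 270)
-23713/(100 + 41)² - 9287/n = -23713/(100 + 41)² - 9287/270 = -23713/(141²) - 9287*1/270 = -23713/19881 - 9287/270 = -21226373/596430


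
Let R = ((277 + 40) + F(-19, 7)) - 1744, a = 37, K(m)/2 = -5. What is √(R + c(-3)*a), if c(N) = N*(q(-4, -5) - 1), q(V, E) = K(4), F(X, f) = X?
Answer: 15*I ≈ 15.0*I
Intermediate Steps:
K(m) = -10 (K(m) = 2*(-5) = -10)
q(V, E) = -10
c(N) = -11*N (c(N) = N*(-10 - 1) = N*(-11) = -11*N)
R = -1446 (R = ((277 + 40) - 19) - 1744 = (317 - 19) - 1744 = 298 - 1744 = -1446)
√(R + c(-3)*a) = √(-1446 - 11*(-3)*37) = √(-1446 + 33*37) = √(-1446 + 1221) = √(-225) = 15*I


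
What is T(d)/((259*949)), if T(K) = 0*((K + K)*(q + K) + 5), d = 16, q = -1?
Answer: 0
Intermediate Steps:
T(K) = 0 (T(K) = 0*((K + K)*(-1 + K) + 5) = 0*((2*K)*(-1 + K) + 5) = 0*(2*K*(-1 + K) + 5) = 0*(5 + 2*K*(-1 + K)) = 0)
T(d)/((259*949)) = 0/((259*949)) = 0/245791 = 0*(1/245791) = 0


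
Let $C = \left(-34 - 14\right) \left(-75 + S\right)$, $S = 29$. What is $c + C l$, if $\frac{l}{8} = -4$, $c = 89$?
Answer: $-70567$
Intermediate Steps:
$C = 2208$ ($C = \left(-34 - 14\right) \left(-75 + 29\right) = \left(-48\right) \left(-46\right) = 2208$)
$l = -32$ ($l = 8 \left(-4\right) = -32$)
$c + C l = 89 + 2208 \left(-32\right) = 89 - 70656 = -70567$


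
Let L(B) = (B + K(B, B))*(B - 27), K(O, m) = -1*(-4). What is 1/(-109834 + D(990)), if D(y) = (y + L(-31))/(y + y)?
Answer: -55/6040799 ≈ -9.1048e-6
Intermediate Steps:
K(O, m) = 4
L(B) = (-27 + B)*(4 + B) (L(B) = (B + 4)*(B - 27) = (4 + B)*(-27 + B) = (-27 + B)*(4 + B))
D(y) = (1566 + y)/(2*y) (D(y) = (y + (-108 + (-31)² - 23*(-31)))/(y + y) = (y + (-108 + 961 + 713))/((2*y)) = (y + 1566)*(1/(2*y)) = (1566 + y)*(1/(2*y)) = (1566 + y)/(2*y))
1/(-109834 + D(990)) = 1/(-109834 + (½)*(1566 + 990)/990) = 1/(-109834 + (½)*(1/990)*2556) = 1/(-109834 + 71/55) = 1/(-6040799/55) = -55/6040799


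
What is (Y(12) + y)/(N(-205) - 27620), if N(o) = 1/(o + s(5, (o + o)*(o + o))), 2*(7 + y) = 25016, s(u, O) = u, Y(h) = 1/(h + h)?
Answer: -7500625/16572003 ≈ -0.45261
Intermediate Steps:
Y(h) = 1/(2*h)
y = 12501 (y = -7 + (1/2)*25016 = -7 + 12508 = 12501)
N(o) = 1/(5 + o) (N(o) = 1/(o + 5) = 1/(5 + o))
(Y(12) + y)/(N(-205) - 27620) = ((1/2)/12 + 12501)/(1/(5 - 205) - 27620) = ((1/2)*(1/12) + 12501)/(1/(-200) - 27620) = (1/24 + 12501)/(-1/200 - 27620) = 300025/(24*(-5524001/200)) = (300025/24)*(-200/5524001) = -7500625/16572003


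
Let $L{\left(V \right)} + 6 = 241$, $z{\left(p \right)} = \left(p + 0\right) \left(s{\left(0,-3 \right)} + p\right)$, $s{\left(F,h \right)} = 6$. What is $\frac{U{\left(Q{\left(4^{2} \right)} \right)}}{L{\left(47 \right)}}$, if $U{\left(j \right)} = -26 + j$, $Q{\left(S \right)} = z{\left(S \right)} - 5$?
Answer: $\frac{321}{235} \approx 1.366$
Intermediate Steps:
$z{\left(p \right)} = p \left(6 + p\right)$ ($z{\left(p \right)} = \left(p + 0\right) \left(6 + p\right) = p \left(6 + p\right)$)
$L{\left(V \right)} = 235$ ($L{\left(V \right)} = -6 + 241 = 235$)
$Q{\left(S \right)} = -5 + S \left(6 + S\right)$ ($Q{\left(S \right)} = S \left(6 + S\right) - 5 = -5 + S \left(6 + S\right)$)
$\frac{U{\left(Q{\left(4^{2} \right)} \right)}}{L{\left(47 \right)}} = \frac{-26 - \left(5 - 4^{2} \left(6 + 4^{2}\right)\right)}{235} = \left(-26 - \left(5 - 16 \left(6 + 16\right)\right)\right) \frac{1}{235} = \left(-26 + \left(-5 + 16 \cdot 22\right)\right) \frac{1}{235} = \left(-26 + \left(-5 + 352\right)\right) \frac{1}{235} = \left(-26 + 347\right) \frac{1}{235} = 321 \cdot \frac{1}{235} = \frac{321}{235}$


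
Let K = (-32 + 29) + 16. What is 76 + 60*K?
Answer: 856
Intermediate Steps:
K = 13 (K = -3 + 16 = 13)
76 + 60*K = 76 + 60*13 = 76 + 780 = 856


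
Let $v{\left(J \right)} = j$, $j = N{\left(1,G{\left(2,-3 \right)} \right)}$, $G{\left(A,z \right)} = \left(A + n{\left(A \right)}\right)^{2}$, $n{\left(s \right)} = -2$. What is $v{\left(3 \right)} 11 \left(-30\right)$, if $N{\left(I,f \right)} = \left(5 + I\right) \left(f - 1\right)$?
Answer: $1980$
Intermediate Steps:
$G{\left(A,z \right)} = \left(-2 + A\right)^{2}$ ($G{\left(A,z \right)} = \left(A - 2\right)^{2} = \left(-2 + A\right)^{2}$)
$N{\left(I,f \right)} = \left(-1 + f\right) \left(5 + I\right)$ ($N{\left(I,f \right)} = \left(5 + I\right) \left(-1 + f\right) = \left(-1 + f\right) \left(5 + I\right)$)
$j = -6$ ($j = -5 - 1 + 5 \left(-2 + 2\right)^{2} + 1 \left(-2 + 2\right)^{2} = -5 - 1 + 5 \cdot 0^{2} + 1 \cdot 0^{2} = -5 - 1 + 5 \cdot 0 + 1 \cdot 0 = -5 - 1 + 0 + 0 = -6$)
$v{\left(J \right)} = -6$
$v{\left(3 \right)} 11 \left(-30\right) = \left(-6\right) 11 \left(-30\right) = \left(-66\right) \left(-30\right) = 1980$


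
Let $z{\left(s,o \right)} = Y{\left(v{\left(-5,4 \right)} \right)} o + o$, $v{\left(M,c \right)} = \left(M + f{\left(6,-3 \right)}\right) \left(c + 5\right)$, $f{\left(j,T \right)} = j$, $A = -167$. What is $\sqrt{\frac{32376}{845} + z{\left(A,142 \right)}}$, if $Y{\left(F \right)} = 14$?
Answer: $\frac{\sqrt{9161130}}{65} \approx 46.565$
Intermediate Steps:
$v{\left(M,c \right)} = \left(5 + c\right) \left(6 + M\right)$ ($v{\left(M,c \right)} = \left(M + 6\right) \left(c + 5\right) = \left(6 + M\right) \left(5 + c\right) = \left(5 + c\right) \left(6 + M\right)$)
$z{\left(s,o \right)} = 15 o$ ($z{\left(s,o \right)} = 14 o + o = 15 o$)
$\sqrt{\frac{32376}{845} + z{\left(A,142 \right)}} = \sqrt{\frac{32376}{845} + 15 \cdot 142} = \sqrt{32376 \cdot \frac{1}{845} + 2130} = \sqrt{\frac{32376}{845} + 2130} = \sqrt{\frac{1832226}{845}} = \frac{\sqrt{9161130}}{65}$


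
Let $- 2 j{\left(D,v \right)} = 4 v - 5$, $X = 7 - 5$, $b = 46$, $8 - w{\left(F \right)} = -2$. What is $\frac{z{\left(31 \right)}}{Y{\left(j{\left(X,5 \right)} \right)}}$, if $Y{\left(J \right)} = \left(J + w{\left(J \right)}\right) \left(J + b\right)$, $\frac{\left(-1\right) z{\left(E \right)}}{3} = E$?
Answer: $- \frac{372}{385} \approx -0.96623$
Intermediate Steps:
$w{\left(F \right)} = 10$ ($w{\left(F \right)} = 8 - -2 = 8 + 2 = 10$)
$z{\left(E \right)} = - 3 E$
$X = 2$ ($X = 7 - 5 = 2$)
$j{\left(D,v \right)} = \frac{5}{2} - 2 v$ ($j{\left(D,v \right)} = - \frac{4 v - 5}{2} = - \frac{-5 + 4 v}{2} = \frac{5}{2} - 2 v$)
$Y{\left(J \right)} = \left(10 + J\right) \left(46 + J\right)$ ($Y{\left(J \right)} = \left(J + 10\right) \left(J + 46\right) = \left(10 + J\right) \left(46 + J\right)$)
$\frac{z{\left(31 \right)}}{Y{\left(j{\left(X,5 \right)} \right)}} = \frac{\left(-3\right) 31}{460 + \left(\frac{5}{2} - 10\right)^{2} + 56 \left(\frac{5}{2} - 10\right)} = - \frac{93}{460 + \left(\frac{5}{2} - 10\right)^{2} + 56 \left(\frac{5}{2} - 10\right)} = - \frac{93}{460 + \left(- \frac{15}{2}\right)^{2} + 56 \left(- \frac{15}{2}\right)} = - \frac{93}{460 + \frac{225}{4} - 420} = - \frac{93}{\frac{385}{4}} = \left(-93\right) \frac{4}{385} = - \frac{372}{385}$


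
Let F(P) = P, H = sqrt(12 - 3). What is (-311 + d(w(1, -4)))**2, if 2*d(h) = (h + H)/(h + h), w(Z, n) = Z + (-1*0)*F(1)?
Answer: 96100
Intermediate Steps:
H = 3 (H = sqrt(9) = 3)
w(Z, n) = Z (w(Z, n) = Z - 1*0*1 = Z + 0*1 = Z + 0 = Z)
d(h) = (3 + h)/(4*h) (d(h) = ((h + 3)/(h + h))/2 = ((3 + h)/((2*h)))/2 = ((3 + h)*(1/(2*h)))/2 = ((3 + h)/(2*h))/2 = (3 + h)/(4*h))
(-311 + d(w(1, -4)))**2 = (-311 + (1/4)*(3 + 1)/1)**2 = (-311 + (1/4)*1*4)**2 = (-311 + 1)**2 = (-310)**2 = 96100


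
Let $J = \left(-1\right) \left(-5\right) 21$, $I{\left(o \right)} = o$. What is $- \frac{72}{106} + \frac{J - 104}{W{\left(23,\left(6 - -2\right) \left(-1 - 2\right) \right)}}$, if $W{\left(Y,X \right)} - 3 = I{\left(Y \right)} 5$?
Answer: $- \frac{4195}{6254} \approx -0.67077$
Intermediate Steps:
$W{\left(Y,X \right)} = 3 + 5 Y$ ($W{\left(Y,X \right)} = 3 + Y 5 = 3 + 5 Y$)
$J = 105$ ($J = 5 \cdot 21 = 105$)
$- \frac{72}{106} + \frac{J - 104}{W{\left(23,\left(6 - -2\right) \left(-1 - 2\right) \right)}} = - \frac{72}{106} + \frac{105 - 104}{3 + 5 \cdot 23} = \left(-72\right) \frac{1}{106} + \frac{105 - 104}{3 + 115} = - \frac{36}{53} + 1 \cdot \frac{1}{118} = - \frac{36}{53} + \frac{1}{118} = - \frac{4195}{6254}$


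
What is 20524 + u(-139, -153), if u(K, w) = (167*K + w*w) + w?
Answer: 20567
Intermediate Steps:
u(K, w) = w + w² + 167*K (u(K, w) = (167*K + w²) + w = (w² + 167*K) + w = w + w² + 167*K)
20524 + u(-139, -153) = 20524 + (-153 + (-153)² + 167*(-139)) = 20524 + (-153 + 23409 - 23213) = 20524 + 43 = 20567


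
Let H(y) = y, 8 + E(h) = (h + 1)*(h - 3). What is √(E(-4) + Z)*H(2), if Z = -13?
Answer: 0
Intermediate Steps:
E(h) = -8 + (1 + h)*(-3 + h) (E(h) = -8 + (h + 1)*(h - 3) = -8 + (1 + h)*(-3 + h))
√(E(-4) + Z)*H(2) = √((-11 + (-4)² - 2*(-4)) - 13)*2 = √((-11 + 16 + 8) - 13)*2 = √(13 - 13)*2 = √0*2 = 0*2 = 0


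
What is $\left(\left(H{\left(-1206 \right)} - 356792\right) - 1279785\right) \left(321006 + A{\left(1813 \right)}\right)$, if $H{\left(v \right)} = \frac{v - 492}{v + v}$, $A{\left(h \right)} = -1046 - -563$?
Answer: $- \frac{70291086113311}{134} \approx -5.2456 \cdot 10^{11}$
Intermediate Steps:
$A{\left(h \right)} = -483$ ($A{\left(h \right)} = -1046 + 563 = -483$)
$H{\left(v \right)} = \frac{-492 + v}{2 v}$
$\left(\left(H{\left(-1206 \right)} - 356792\right) - 1279785\right) \left(321006 + A{\left(1813 \right)}\right) = \left(\left(\frac{-492 - 1206}{2 \left(-1206\right)} - 356792\right) - 1279785\right) \left(321006 - 483\right) = \left(\left(\frac{1}{2} \left(- \frac{1}{1206}\right) \left(-1698\right) - 356792\right) - 1279785\right) 320523 = \left(\left(\frac{283}{402} - 356792\right) - 1279785\right) 320523 = \left(- \frac{143430101}{402} - 1279785\right) 320523 = \left(- \frac{657903671}{402}\right) 320523 = - \frac{70291086113311}{134}$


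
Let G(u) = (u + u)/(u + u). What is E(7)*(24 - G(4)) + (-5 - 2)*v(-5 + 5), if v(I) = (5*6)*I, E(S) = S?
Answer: 161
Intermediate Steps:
G(u) = 1 (G(u) = (2*u)/((2*u)) = (2*u)*(1/(2*u)) = 1)
v(I) = 30*I
E(7)*(24 - G(4)) + (-5 - 2)*v(-5 + 5) = 7*(24 - 1*1) + (-5 - 2)*(30*(-5 + 5)) = 7*(24 - 1) - 210*0 = 7*23 - 7*0 = 161 + 0 = 161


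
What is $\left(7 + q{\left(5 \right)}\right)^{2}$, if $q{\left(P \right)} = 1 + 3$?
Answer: $121$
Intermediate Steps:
$q{\left(P \right)} = 4$
$\left(7 + q{\left(5 \right)}\right)^{2} = \left(7 + 4\right)^{2} = 11^{2} = 121$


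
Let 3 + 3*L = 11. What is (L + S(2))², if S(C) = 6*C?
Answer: 1936/9 ≈ 215.11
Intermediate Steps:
L = 8/3 (L = -1 + (⅓)*11 = -1 + 11/3 = 8/3 ≈ 2.6667)
(L + S(2))² = (8/3 + 6*2)² = (8/3 + 12)² = (44/3)² = 1936/9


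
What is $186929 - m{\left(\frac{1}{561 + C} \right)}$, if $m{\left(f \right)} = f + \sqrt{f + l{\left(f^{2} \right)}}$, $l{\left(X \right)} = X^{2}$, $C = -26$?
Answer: $\frac{100007014}{535} - \frac{2 \sqrt{38282594}}{286225} \approx 1.8693 \cdot 10^{5}$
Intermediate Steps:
$m{\left(f \right)} = f + \sqrt{f + f^{4}}$ ($m{\left(f \right)} = f + \sqrt{f + \left(f^{2}\right)^{2}} = f + \sqrt{f + f^{4}}$)
$186929 - m{\left(\frac{1}{561 + C} \right)} = 186929 - \left(\frac{1}{561 - 26} + \sqrt{\frac{1}{561 - 26} + \left(\frac{1}{561 - 26}\right)^{4}}\right) = 186929 - \left(\frac{1}{535} + \sqrt{\frac{1}{535} + \left(\frac{1}{535}\right)^{4}}\right) = 186929 - \left(\frac{1}{535} + \sqrt{\frac{1}{535} + \frac{1}{81924750625}}\right) = 186929 - \left(\frac{1}{535} + \sqrt{\frac{153130376}{81924750625}}\right) = 186929 - \left(\frac{1}{535} + \frac{2 \sqrt{38282594}}{286225}\right) = \frac{100007014}{535} - \frac{2 \sqrt{38282594}}{286225}$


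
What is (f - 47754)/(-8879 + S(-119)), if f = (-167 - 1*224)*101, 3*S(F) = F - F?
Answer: 87245/8879 ≈ 9.8260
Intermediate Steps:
S(F) = 0 (S(F) = (F - F)/3 = (⅓)*0 = 0)
f = -39491 (f = (-167 - 224)*101 = -391*101 = -39491)
(f - 47754)/(-8879 + S(-119)) = (-39491 - 47754)/(-8879 + 0) = -87245/(-8879) = -87245*(-1/8879) = 87245/8879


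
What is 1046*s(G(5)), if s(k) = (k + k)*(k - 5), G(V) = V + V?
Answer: 104600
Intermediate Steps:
G(V) = 2*V
s(k) = 2*k*(-5 + k) (s(k) = (2*k)*(-5 + k) = 2*k*(-5 + k))
1046*s(G(5)) = 1046*(2*(2*5)*(-5 + 2*5)) = 1046*(2*10*(-5 + 10)) = 1046*(2*10*5) = 1046*100 = 104600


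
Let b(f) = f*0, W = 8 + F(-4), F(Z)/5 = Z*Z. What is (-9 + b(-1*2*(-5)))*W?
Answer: -792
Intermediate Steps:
F(Z) = 5*Z² (F(Z) = 5*(Z*Z) = 5*Z²)
W = 88 (W = 8 + 5*(-4)² = 8 + 5*16 = 8 + 80 = 88)
b(f) = 0
(-9 + b(-1*2*(-5)))*W = (-9 + 0)*88 = -9*88 = -792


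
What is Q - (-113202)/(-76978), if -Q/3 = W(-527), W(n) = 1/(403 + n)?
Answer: -6903057/4772636 ≈ -1.4464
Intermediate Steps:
Q = 3/124 (Q = -3/(403 - 527) = -3/(-124) = -3*(-1/124) = 3/124 ≈ 0.024194)
Q - (-113202)/(-76978) = 3/124 - (-113202)/(-76978) = 3/124 - (-113202)*(-1)/76978 = 3/124 - 1*56601/38489 = 3/124 - 56601/38489 = -6903057/4772636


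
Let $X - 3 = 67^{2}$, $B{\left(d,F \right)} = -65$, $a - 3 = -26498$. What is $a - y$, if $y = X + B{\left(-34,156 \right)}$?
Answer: $-30922$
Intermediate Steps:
$a = -26495$ ($a = 3 - 26498 = -26495$)
$X = 4492$ ($X = 3 + 67^{2} = 3 + 4489 = 4492$)
$y = 4427$ ($y = 4492 - 65 = 4427$)
$a - y = -26495 - 4427 = -30922$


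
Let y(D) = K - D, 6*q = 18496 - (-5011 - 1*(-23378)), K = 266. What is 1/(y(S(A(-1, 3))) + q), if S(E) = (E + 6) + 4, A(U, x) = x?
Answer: 2/549 ≈ 0.0036430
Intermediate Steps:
S(E) = 10 + E (S(E) = (6 + E) + 4 = 10 + E)
q = 43/2 (q = (18496 - (-5011 - 1*(-23378)))/6 = (18496 - (-5011 + 23378))/6 = (18496 - 1*18367)/6 = (18496 - 18367)/6 = (1/6)*129 = 43/2 ≈ 21.500)
y(D) = 266 - D
1/(y(S(A(-1, 3))) + q) = 1/((266 - (10 + 3)) + 43/2) = 1/((266 - 1*13) + 43/2) = 1/((266 - 13) + 43/2) = 1/(253 + 43/2) = 1/(549/2) = 2/549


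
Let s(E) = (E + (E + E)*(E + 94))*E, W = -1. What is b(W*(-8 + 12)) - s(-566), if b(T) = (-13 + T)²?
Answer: 302095997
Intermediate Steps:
s(E) = E*(E + 2*E*(94 + E)) (s(E) = (E + (2*E)*(94 + E))*E = (E + 2*E*(94 + E))*E = E*(E + 2*E*(94 + E)))
b(W*(-8 + 12)) - s(-566) = (-13 - (-8 + 12))² - (-566)²*(189 + 2*(-566)) = (-13 - 1*4)² - 320356*(189 - 1132) = (-13 - 4)² - 320356*(-943) = (-17)² - 1*(-302095708) = 289 + 302095708 = 302095997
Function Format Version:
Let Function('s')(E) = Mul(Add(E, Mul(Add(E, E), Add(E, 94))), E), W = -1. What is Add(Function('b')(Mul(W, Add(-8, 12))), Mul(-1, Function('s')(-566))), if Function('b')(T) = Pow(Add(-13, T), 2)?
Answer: 302095997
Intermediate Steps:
Function('s')(E) = Mul(E, Add(E, Mul(2, E, Add(94, E)))) (Function('s')(E) = Mul(Add(E, Mul(Mul(2, E), Add(94, E))), E) = Mul(Add(E, Mul(2, E, Add(94, E))), E) = Mul(E, Add(E, Mul(2, E, Add(94, E)))))
Add(Function('b')(Mul(W, Add(-8, 12))), Mul(-1, Function('s')(-566))) = Add(Pow(Add(-13, Mul(-1, Add(-8, 12))), 2), Mul(-1, Mul(Pow(-566, 2), Add(189, Mul(2, -566))))) = Add(Pow(Add(-13, Mul(-1, 4)), 2), Mul(-1, Mul(320356, Add(189, -1132)))) = Add(Pow(Add(-13, -4), 2), Mul(-1, Mul(320356, -943))) = Add(Pow(-17, 2), Mul(-1, -302095708)) = Add(289, 302095708) = 302095997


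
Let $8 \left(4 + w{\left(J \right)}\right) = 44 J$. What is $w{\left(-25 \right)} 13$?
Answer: $- \frac{3679}{2} \approx -1839.5$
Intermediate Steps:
$w{\left(J \right)} = -4 + \frac{11 J}{2}$ ($w{\left(J \right)} = -4 + \frac{44 J}{8} = -4 + \frac{11 J}{2}$)
$w{\left(-25 \right)} 13 = \left(-4 + \frac{11}{2} \left(-25\right)\right) 13 = \left(-4 - \frac{275}{2}\right) 13 = \left(- \frac{283}{2}\right) 13 = - \frac{3679}{2}$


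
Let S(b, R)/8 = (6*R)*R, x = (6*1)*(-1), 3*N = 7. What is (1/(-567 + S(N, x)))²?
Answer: 1/1347921 ≈ 7.4188e-7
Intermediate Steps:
N = 7/3 (N = (⅓)*7 = 7/3 ≈ 2.3333)
x = -6 (x = 6*(-1) = -6)
S(b, R) = 48*R² (S(b, R) = 8*((6*R)*R) = 8*(6*R²) = 48*R²)
(1/(-567 + S(N, x)))² = (1/(-567 + 48*(-6)²))² = (1/(-567 + 48*36))² = (1/(-567 + 1728))² = (1/1161)² = 1/1347921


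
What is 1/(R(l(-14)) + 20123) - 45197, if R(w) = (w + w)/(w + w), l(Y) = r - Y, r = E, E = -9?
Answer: -909544427/20124 ≈ -45197.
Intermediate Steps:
r = -9
l(Y) = -9 - Y
R(w) = 1 (R(w) = (2*w)/((2*w)) = (2*w)*(1/(2*w)) = 1)
1/(R(l(-14)) + 20123) - 45197 = 1/(1 + 20123) - 45197 = 1/20124 - 45197 = -909544427/20124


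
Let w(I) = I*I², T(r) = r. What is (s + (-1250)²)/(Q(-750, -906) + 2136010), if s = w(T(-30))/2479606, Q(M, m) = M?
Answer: 96859608700/132365087689 ≈ 0.73176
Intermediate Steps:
w(I) = I³
s = -13500/1239803 (s = (-30)³/2479606 = -27000*1/2479606 = -13500/1239803 ≈ -0.010889)
(s + (-1250)²)/(Q(-750, -906) + 2136010) = (-13500/1239803 + (-1250)²)/(-750 + 2136010) = (-13500/1239803 + 1562500)/2135260 = (1937192174000/1239803)*(1/2135260) = 96859608700/132365087689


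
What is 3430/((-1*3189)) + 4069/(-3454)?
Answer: -24823261/11014806 ≈ -2.2536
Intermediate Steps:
3430/((-1*3189)) + 4069/(-3454) = 3430/(-3189) + 4069*(-1/3454) = 3430*(-1/3189) - 4069/3454 = -3430/3189 - 4069/3454 = -24823261/11014806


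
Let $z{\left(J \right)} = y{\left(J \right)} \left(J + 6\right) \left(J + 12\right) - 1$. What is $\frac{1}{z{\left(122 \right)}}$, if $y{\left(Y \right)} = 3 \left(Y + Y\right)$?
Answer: $\frac{1}{12555263} \approx 7.9648 \cdot 10^{-8}$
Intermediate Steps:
$y{\left(Y \right)} = 6 Y$ ($y{\left(Y \right)} = 3 \cdot 2 Y = 6 Y$)
$z{\left(J \right)} = -1 + 6 J \left(6 + J\right) \left(12 + J\right)$ ($z{\left(J \right)} = 6 J \left(J + 6\right) \left(J + 12\right) - 1 = 6 J \left(6 + J\right) \left(12 + J\right) - 1 = -1 + 6 J \left(6 + J\right) \left(12 + J\right)$)
$\frac{1}{z{\left(122 \right)}} = \frac{1}{-1 + 6 \cdot 122^{3} + 108 \cdot 122^{2} + 432 \cdot 122} = \frac{1}{-1 + 6 \cdot 1815848 + 108 \cdot 14884 + 52704} = \frac{1}{-1 + 10895088 + 1607472 + 52704} = \frac{1}{12555263}$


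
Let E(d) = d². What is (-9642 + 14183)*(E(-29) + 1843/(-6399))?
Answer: 24429290356/6399 ≈ 3.8177e+6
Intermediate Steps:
(-9642 + 14183)*(E(-29) + 1843/(-6399)) = (-9642 + 14183)*((-29)² + 1843/(-6399)) = 4541*(841 + 1843*(-1/6399)) = 4541*(841 - 1843/6399) = 4541*(5379716/6399) = 24429290356/6399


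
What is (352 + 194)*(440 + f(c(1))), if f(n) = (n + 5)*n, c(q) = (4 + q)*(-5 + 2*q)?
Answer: 322140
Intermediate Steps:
c(q) = (-5 + 2*q)*(4 + q)
f(n) = n*(5 + n) (f(n) = (5 + n)*n = n*(5 + n))
(352 + 194)*(440 + f(c(1))) = (352 + 194)*(440 + (-20 + 2*1**2 + 3*1)*(5 + (-20 + 2*1**2 + 3*1))) = 546*(440 + (-20 + 2*1 + 3)*(5 + (-20 + 2*1 + 3))) = 546*(440 + (-20 + 2 + 3)*(5 + (-20 + 2 + 3))) = 546*(440 - 15*(5 - 15)) = 546*(440 - 15*(-10)) = 546*(440 + 150) = 546*590 = 322140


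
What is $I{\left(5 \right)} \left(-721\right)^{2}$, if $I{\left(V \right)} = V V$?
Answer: $12996025$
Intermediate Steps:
$I{\left(V \right)} = V^{2}$
$I{\left(5 \right)} \left(-721\right)^{2} = 5^{2} \left(-721\right)^{2} = 25 \cdot 519841 = 12996025$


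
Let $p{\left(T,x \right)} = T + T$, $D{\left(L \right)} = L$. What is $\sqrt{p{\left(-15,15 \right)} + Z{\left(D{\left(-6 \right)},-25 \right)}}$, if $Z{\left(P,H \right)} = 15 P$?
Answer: $2 i \sqrt{30} \approx 10.954 i$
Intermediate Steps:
$p{\left(T,x \right)} = 2 T$
$\sqrt{p{\left(-15,15 \right)} + Z{\left(D{\left(-6 \right)},-25 \right)}} = \sqrt{2 \left(-15\right) + 15 \left(-6\right)} = \sqrt{-30 - 90} = \sqrt{-120} = 2 i \sqrt{30}$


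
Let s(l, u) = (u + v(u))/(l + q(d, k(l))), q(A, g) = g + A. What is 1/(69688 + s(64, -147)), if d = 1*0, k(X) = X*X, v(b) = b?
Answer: 2080/144950893 ≈ 1.4350e-5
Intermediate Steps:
k(X) = X**2
d = 0
q(A, g) = A + g
s(l, u) = 2*u/(l + l**2) (s(l, u) = (u + u)/(l + (0 + l**2)) = (2*u)/(l + l**2) = 2*u/(l + l**2))
1/(69688 + s(64, -147)) = 1/(69688 + 2*(-147)/(64*(1 + 64))) = 1/(69688 + 2*(-147)*(1/64)/65) = 1/(69688 + 2*(-147)*(1/64)*(1/65)) = 1/(69688 - 147/2080) = 1/(144950893/2080) = 2080/144950893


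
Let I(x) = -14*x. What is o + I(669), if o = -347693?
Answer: -357059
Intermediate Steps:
o + I(669) = -347693 - 14*669 = -347693 - 9366 = -357059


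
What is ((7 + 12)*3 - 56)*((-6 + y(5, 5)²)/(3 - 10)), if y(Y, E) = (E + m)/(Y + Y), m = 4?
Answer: 519/700 ≈ 0.74143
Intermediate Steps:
y(Y, E) = (4 + E)/(2*Y) (y(Y, E) = (E + 4)/(Y + Y) = (4 + E)/((2*Y)) = (4 + E)*(1/(2*Y)) = (4 + E)/(2*Y))
((7 + 12)*3 - 56)*((-6 + y(5, 5)²)/(3 - 10)) = ((7 + 12)*3 - 56)*((-6 + ((½)*(4 + 5)/5)²)/(3 - 10)) = (19*3 - 56)*((-6 + ((½)*(⅕)*9)²)/(-7)) = (57 - 56)*(-(-6 + (9/10)²)/7) = 1*(-(-6 + 81/100)/7) = 1*(-⅐*(-519/100)) = 1*(519/700) = 519/700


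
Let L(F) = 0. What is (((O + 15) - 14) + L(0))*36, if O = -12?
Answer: -396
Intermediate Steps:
(((O + 15) - 14) + L(0))*36 = (((-12 + 15) - 14) + 0)*36 = ((3 - 14) + 0)*36 = (-11 + 0)*36 = -11*36 = -396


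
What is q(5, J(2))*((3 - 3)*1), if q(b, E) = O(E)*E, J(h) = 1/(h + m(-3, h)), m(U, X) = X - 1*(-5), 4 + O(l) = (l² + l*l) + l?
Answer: 0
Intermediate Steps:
O(l) = -4 + l + 2*l² (O(l) = -4 + ((l² + l*l) + l) = -4 + ((l² + l²) + l) = -4 + (2*l² + l) = -4 + (l + 2*l²) = -4 + l + 2*l²)
m(U, X) = 5 + X (m(U, X) = X + 5 = 5 + X)
J(h) = 1/(5 + 2*h) (J(h) = 1/(h + (5 + h)) = 1/(5 + 2*h))
q(b, E) = E*(-4 + E + 2*E²) (q(b, E) = (-4 + E + 2*E²)*E = E*(-4 + E + 2*E²))
q(5, J(2))*((3 - 3)*1) = ((-4 + 1/(5 + 2*2) + 2*(1/(5 + 2*2))²)/(5 + 2*2))*((3 - 3)*1) = ((-4 + 1/(5 + 4) + 2*(1/(5 + 4))²)/(5 + 4))*(0*1) = ((-4 + 1/9 + 2*(1/9)²)/9)*0 = ((-4 + ⅑ + 2*(⅑)²)/9)*0 = ((-4 + ⅑ + 2*(1/81))/9)*0 = ((-4 + ⅑ + 2/81)/9)*0 = ((⅑)*(-313/81))*0 = -313/729*0 = 0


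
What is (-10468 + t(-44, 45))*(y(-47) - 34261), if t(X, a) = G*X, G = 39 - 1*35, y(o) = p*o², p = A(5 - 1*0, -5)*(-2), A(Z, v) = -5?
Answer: 129548124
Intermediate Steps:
p = 10 (p = -5*(-2) = 10)
y(o) = 10*o²
G = 4 (G = 39 - 35 = 4)
t(X, a) = 4*X
(-10468 + t(-44, 45))*(y(-47) - 34261) = (-10468 + 4*(-44))*(10*(-47)² - 34261) = (-10468 - 176)*(10*2209 - 34261) = -10644*(22090 - 34261) = -10644*(-12171) = 129548124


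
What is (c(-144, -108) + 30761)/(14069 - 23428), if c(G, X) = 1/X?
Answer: -3322187/1010772 ≈ -3.2868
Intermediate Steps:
(c(-144, -108) + 30761)/(14069 - 23428) = (1/(-108) + 30761)/(14069 - 23428) = (-1/108 + 30761)/(-9359) = (3322187/108)*(-1/9359) = -3322187/1010772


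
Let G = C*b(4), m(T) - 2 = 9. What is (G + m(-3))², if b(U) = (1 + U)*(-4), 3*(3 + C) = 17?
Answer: 16129/9 ≈ 1792.1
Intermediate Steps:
C = 8/3 (C = -3 + (⅓)*17 = -3 + 17/3 = 8/3 ≈ 2.6667)
b(U) = -4 - 4*U
m(T) = 11 (m(T) = 2 + 9 = 11)
G = -160/3 (G = 8*(-4 - 4*4)/3 = 8*(-4 - 16)/3 = (8/3)*(-20) = -160/3 ≈ -53.333)
(G + m(-3))² = (-160/3 + 11)² = (-127/3)² = 16129/9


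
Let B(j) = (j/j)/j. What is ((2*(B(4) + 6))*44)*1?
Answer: 550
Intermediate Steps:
B(j) = 1/j
((2*(B(4) + 6))*44)*1 = ((2*(1/4 + 6))*44)*1 = ((2*(¼ + 6))*44)*1 = ((2*(25/4))*44)*1 = ((25/2)*44)*1 = 550*1 = 550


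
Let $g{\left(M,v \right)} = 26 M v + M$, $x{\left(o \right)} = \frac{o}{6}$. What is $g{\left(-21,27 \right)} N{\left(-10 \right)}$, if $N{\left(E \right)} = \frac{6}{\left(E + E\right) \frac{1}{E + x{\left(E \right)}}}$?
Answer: $- \frac{103341}{2} \approx -51671.0$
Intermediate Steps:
$x{\left(o \right)} = \frac{o}{6}$ ($x{\left(o \right)} = o \frac{1}{6} = \frac{o}{6}$)
$g{\left(M,v \right)} = M + 26 M v$ ($g{\left(M,v \right)} = 26 M v + M = M + 26 M v$)
$N{\left(E \right)} = \frac{7}{2}$ ($N{\left(E \right)} = \frac{6}{\left(E + E\right) \frac{1}{E + \frac{E}{6}}} = \frac{6}{2 E \frac{1}{\frac{7}{6} E}} = \frac{6}{2 E \frac{6}{7 E}} = \frac{6}{\frac{12}{7}} = 6 \cdot \frac{7}{12} = \frac{7}{2}$)
$g{\left(-21,27 \right)} N{\left(-10 \right)} = - 21 \left(1 + 26 \cdot 27\right) \frac{7}{2} = - 21 \left(1 + 702\right) \frac{7}{2} = \left(-21\right) 703 \cdot \frac{7}{2} = \left(-14763\right) \frac{7}{2} = - \frac{103341}{2}$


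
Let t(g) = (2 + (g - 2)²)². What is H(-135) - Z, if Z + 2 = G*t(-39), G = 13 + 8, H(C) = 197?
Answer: -59482070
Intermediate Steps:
t(g) = (2 + (-2 + g)²)²
G = 21
Z = 59482267 (Z = -2 + 21*(2 + (-2 - 39)²)² = -2 + 21*(2 + (-41)²)² = -2 + 21*(2 + 1681)² = -2 + 21*1683² = -2 + 21*2832489 = -2 + 59482269 = 59482267)
H(-135) - Z = 197 - 1*59482267 = 197 - 59482267 = -59482070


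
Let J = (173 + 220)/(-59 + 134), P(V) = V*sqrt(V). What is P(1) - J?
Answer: -106/25 ≈ -4.2400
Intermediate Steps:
P(V) = V**(3/2)
J = 131/25 (J = 393/75 = 393*(1/75) = 131/25 ≈ 5.2400)
P(1) - J = 1**(3/2) - 1*131/25 = 1 - 131/25 = -106/25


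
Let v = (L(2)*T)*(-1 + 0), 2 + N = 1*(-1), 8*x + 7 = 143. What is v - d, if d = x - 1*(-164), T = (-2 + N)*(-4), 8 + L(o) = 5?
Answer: -121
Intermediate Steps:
x = 17 (x = -7/8 + (⅛)*143 = -7/8 + 143/8 = 17)
L(o) = -3 (L(o) = -8 + 5 = -3)
N = -3 (N = -2 + 1*(-1) = -2 - 1 = -3)
T = 20 (T = (-2 - 3)*(-4) = -5*(-4) = 20)
v = 60 (v = (-3*20)*(-1 + 0) = -60*(-1) = 60)
d = 181 (d = 17 - 1*(-164) = 17 + 164 = 181)
v - d = 60 - 1*181 = 60 - 181 = -121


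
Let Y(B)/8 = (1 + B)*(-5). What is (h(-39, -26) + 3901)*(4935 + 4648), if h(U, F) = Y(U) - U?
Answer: 52323180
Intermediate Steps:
Y(B) = -40 - 40*B (Y(B) = 8*((1 + B)*(-5)) = 8*(-5 - 5*B) = -40 - 40*B)
h(U, F) = -40 - 41*U (h(U, F) = (-40 - 40*U) - U = -40 - 41*U)
(h(-39, -26) + 3901)*(4935 + 4648) = ((-40 - 41*(-39)) + 3901)*(4935 + 4648) = ((-40 + 1599) + 3901)*9583 = (1559 + 3901)*9583 = 5460*9583 = 52323180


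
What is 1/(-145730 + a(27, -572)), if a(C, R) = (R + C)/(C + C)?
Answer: -54/7869965 ≈ -6.8615e-6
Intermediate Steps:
a(C, R) = (C + R)/(2*C) (a(C, R) = (C + R)/((2*C)) = (C + R)*(1/(2*C)) = (C + R)/(2*C))
1/(-145730 + a(27, -572)) = 1/(-145730 + (½)*(27 - 572)/27) = 1/(-145730 + (½)*(1/27)*(-545)) = 1/(-145730 - 545/54) = 1/(-7869965/54) = -54/7869965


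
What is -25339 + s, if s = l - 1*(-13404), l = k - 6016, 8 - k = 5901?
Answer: -23844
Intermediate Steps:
k = -5893 (k = 8 - 1*5901 = 8 - 5901 = -5893)
l = -11909 (l = -5893 - 6016 = -11909)
s = 1495 (s = -11909 - 1*(-13404) = -11909 + 13404 = 1495)
-25339 + s = -25339 + 1495 = -23844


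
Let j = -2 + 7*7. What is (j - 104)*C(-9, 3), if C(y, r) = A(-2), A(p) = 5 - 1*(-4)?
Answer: -513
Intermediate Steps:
A(p) = 9 (A(p) = 5 + 4 = 9)
C(y, r) = 9
j = 47 (j = -2 + 49 = 47)
(j - 104)*C(-9, 3) = (47 - 104)*9 = -57*9 = -513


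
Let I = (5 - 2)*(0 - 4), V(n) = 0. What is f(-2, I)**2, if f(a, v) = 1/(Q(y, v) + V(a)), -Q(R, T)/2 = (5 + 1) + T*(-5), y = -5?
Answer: 1/17424 ≈ 5.7392e-5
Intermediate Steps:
Q(R, T) = -12 + 10*T (Q(R, T) = -2*((5 + 1) + T*(-5)) = -2*(6 - 5*T) = -12 + 10*T)
I = -12 (I = 3*(-4) = -12)
f(a, v) = 1/(-12 + 10*v) (f(a, v) = 1/((-12 + 10*v) + 0) = 1/(-12 + 10*v))
f(-2, I)**2 = (1/(2*(-6 + 5*(-12))))**2 = (1/(2*(-6 - 60)))**2 = ((1/2)/(-66))**2 = ((1/2)*(-1/66))**2 = (-1/132)**2 = 1/17424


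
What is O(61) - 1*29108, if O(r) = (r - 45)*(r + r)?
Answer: -27156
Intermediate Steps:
O(r) = 2*r*(-45 + r) (O(r) = (-45 + r)*(2*r) = 2*r*(-45 + r))
O(61) - 1*29108 = 2*61*(-45 + 61) - 1*29108 = 2*61*16 - 29108 = 1952 - 29108 = -27156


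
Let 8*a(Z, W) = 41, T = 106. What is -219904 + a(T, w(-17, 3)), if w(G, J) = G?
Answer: -1759191/8 ≈ -2.1990e+5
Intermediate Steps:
a(Z, W) = 41/8 (a(Z, W) = (⅛)*41 = 41/8)
-219904 + a(T, w(-17, 3)) = -219904 + 41/8 = -1759191/8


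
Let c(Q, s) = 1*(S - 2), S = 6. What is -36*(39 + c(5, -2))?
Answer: -1548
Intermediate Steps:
c(Q, s) = 4 (c(Q, s) = 1*(6 - 2) = 1*4 = 4)
-36*(39 + c(5, -2)) = -36*(39 + 4) = -36*43 = -1548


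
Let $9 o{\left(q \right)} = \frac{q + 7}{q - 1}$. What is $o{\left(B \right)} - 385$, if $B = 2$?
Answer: $-384$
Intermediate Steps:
$o{\left(q \right)} = \frac{7 + q}{9 \left(-1 + q\right)}$ ($o{\left(q \right)} = \frac{\left(q + 7\right) \frac{1}{q - 1}}{9} = \frac{\left(7 + q\right) \frac{1}{-1 + q}}{9} = \frac{\frac{1}{-1 + q} \left(7 + q\right)}{9} = \frac{7 + q}{9 \left(-1 + q\right)}$)
$o{\left(B \right)} - 385 = \frac{7 + 2}{9 \left(-1 + 2\right)} - 385 = \frac{1}{9} \cdot 1^{-1} \cdot 9 - 385 = \frac{1}{9} \cdot 1 \cdot 9 - 385 = 1 - 385 = -384$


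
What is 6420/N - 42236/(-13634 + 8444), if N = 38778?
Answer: 139262284/16771485 ≈ 8.3035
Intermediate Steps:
6420/N - 42236/(-13634 + 8444) = 6420/38778 - 42236/(-13634 + 8444) = 6420*(1/38778) - 42236/(-5190) = 1070/6463 - 42236*(-1/5190) = 1070/6463 + 21118/2595 = 139262284/16771485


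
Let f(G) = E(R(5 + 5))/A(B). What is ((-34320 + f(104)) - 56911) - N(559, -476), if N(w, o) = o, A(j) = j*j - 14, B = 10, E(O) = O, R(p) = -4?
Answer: -3902467/43 ≈ -90755.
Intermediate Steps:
A(j) = -14 + j**2 (A(j) = j**2 - 14 = -14 + j**2)
f(G) = -2/43 (f(G) = -4/(-14 + 10**2) = -4/(-14 + 100) = -4/86 = -4*1/86 = -2/43)
((-34320 + f(104)) - 56911) - N(559, -476) = ((-34320 - 2/43) - 56911) - 1*(-476) = (-1475762/43 - 56911) + 476 = -3922935/43 + 476 = -3902467/43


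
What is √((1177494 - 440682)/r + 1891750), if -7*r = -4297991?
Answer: √34945802781485644594/4297991 ≈ 1375.4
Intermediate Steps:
r = 4297991/7 (r = -⅐*(-4297991) = 4297991/7 ≈ 6.1400e+5)
√((1177494 - 440682)/r + 1891750) = √((1177494 - 440682)/(4297991/7) + 1891750) = √(736812*(7/4297991) + 1891750) = √(5157684/4297991 + 1891750) = √(8130729631934/4297991) = √34945802781485644594/4297991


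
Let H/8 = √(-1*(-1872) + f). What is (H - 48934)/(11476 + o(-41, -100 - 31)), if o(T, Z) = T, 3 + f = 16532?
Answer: -48934/11435 + 8*√18401/11435 ≈ -4.1844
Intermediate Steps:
f = 16529 (f = -3 + 16532 = 16529)
H = 8*√18401 (H = 8*√(-1*(-1872) + 16529) = 8*√(1872 + 16529) = 8*√18401 ≈ 1085.2)
(H - 48934)/(11476 + o(-41, -100 - 31)) = (8*√18401 - 48934)/(11476 - 41) = (-48934 + 8*√18401)/11435 = (-48934 + 8*√18401)*(1/11435) = -48934/11435 + 8*√18401/11435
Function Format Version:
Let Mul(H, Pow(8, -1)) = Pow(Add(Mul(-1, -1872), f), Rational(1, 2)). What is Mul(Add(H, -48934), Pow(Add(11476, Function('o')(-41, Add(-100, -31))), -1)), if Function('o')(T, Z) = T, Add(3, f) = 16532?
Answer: Add(Rational(-48934, 11435), Mul(Rational(8, 11435), Pow(18401, Rational(1, 2)))) ≈ -4.1844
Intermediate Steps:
f = 16529 (f = Add(-3, 16532) = 16529)
H = Mul(8, Pow(18401, Rational(1, 2))) (H = Mul(8, Pow(Add(Mul(-1, -1872), 16529), Rational(1, 2))) = Mul(8, Pow(Add(1872, 16529), Rational(1, 2))) = Mul(8, Pow(18401, Rational(1, 2))) ≈ 1085.2)
Mul(Add(H, -48934), Pow(Add(11476, Function('o')(-41, Add(-100, -31))), -1)) = Mul(Add(Mul(8, Pow(18401, Rational(1, 2))), -48934), Pow(Add(11476, -41), -1)) = Mul(Add(-48934, Mul(8, Pow(18401, Rational(1, 2)))), Pow(11435, -1)) = Mul(Add(-48934, Mul(8, Pow(18401, Rational(1, 2)))), Rational(1, 11435)) = Add(Rational(-48934, 11435), Mul(Rational(8, 11435), Pow(18401, Rational(1, 2))))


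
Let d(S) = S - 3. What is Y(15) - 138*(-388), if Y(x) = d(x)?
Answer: 53556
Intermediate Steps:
d(S) = -3 + S
Y(x) = -3 + x
Y(15) - 138*(-388) = (-3 + 15) - 138*(-388) = 12 + 53544 = 53556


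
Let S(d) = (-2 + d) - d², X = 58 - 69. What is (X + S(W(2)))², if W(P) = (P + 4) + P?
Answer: 4761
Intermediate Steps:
X = -11
W(P) = 4 + 2*P (W(P) = (4 + P) + P = 4 + 2*P)
S(d) = -2 + d - d²
(X + S(W(2)))² = (-11 + (-2 + (4 + 2*2) - (4 + 2*2)²))² = (-11 + (-2 + (4 + 4) - (4 + 4)²))² = (-11 + (-2 + 8 - 1*8²))² = (-11 + (-2 + 8 - 1*64))² = (-11 + (-2 + 8 - 64))² = (-11 - 58)² = (-69)² = 4761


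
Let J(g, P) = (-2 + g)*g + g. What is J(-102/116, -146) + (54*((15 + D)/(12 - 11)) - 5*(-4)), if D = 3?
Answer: 3342647/3364 ≈ 993.65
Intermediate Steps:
J(g, P) = g + g*(-2 + g) (J(g, P) = g*(-2 + g) + g = g + g*(-2 + g))
J(-102/116, -146) + (54*((15 + D)/(12 - 11)) - 5*(-4)) = (-102/116)*(-1 - 102/116) + (54*((15 + 3)/(12 - 11)) - 5*(-4)) = (-102*1/116)*(-1 - 102*1/116) + (54*(18/1) + 20) = -51*(-1 - 51/58)/58 + (54*(18*1) + 20) = -51/58*(-109/58) + (54*18 + 20) = 5559/3364 + (972 + 20) = 5559/3364 + 992 = 3342647/3364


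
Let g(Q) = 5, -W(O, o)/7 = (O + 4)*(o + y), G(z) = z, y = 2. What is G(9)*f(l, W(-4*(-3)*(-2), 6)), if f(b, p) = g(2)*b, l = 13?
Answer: 585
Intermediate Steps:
W(O, o) = -7*(2 + o)*(4 + O) (W(O, o) = -7*(O + 4)*(o + 2) = -7*(4 + O)*(2 + o) = -7*(2 + o)*(4 + O))
f(b, p) = 5*b
G(9)*f(l, W(-4*(-3)*(-2), 6)) = 9*(5*13) = 9*65 = 585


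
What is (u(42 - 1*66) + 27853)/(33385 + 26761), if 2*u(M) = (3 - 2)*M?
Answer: 27841/60146 ≈ 0.46289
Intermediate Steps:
u(M) = M/2 (u(M) = ((3 - 2)*M)/2 = (1*M)/2 = M/2)
(u(42 - 1*66) + 27853)/(33385 + 26761) = ((42 - 1*66)/2 + 27853)/(33385 + 26761) = ((42 - 66)/2 + 27853)/60146 = ((½)*(-24) + 27853)*(1/60146) = (-12 + 27853)*(1/60146) = 27841*(1/60146) = 27841/60146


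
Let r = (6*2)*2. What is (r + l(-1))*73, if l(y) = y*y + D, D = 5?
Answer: 2190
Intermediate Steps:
l(y) = 5 + y² (l(y) = y*y + 5 = y² + 5 = 5 + y²)
r = 24 (r = 12*2 = 24)
(r + l(-1))*73 = (24 + (5 + (-1)²))*73 = (24 + (5 + 1))*73 = (24 + 6)*73 = 30*73 = 2190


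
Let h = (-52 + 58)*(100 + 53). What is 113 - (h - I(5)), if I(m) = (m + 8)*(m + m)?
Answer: -675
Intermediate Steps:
h = 918 (h = 6*153 = 918)
I(m) = 2*m*(8 + m) (I(m) = (8 + m)*(2*m) = 2*m*(8 + m))
113 - (h - I(5)) = 113 - (918 - 2*5*(8 + 5)) = 113 - (918 - 2*5*13) = 113 - (918 - 1*130) = 113 - (918 - 130) = 113 - 1*788 = 113 - 788 = -675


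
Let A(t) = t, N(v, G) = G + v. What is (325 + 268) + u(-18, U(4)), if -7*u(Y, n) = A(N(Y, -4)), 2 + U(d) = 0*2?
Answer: 4173/7 ≈ 596.14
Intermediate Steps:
U(d) = -2 (U(d) = -2 + 0*2 = -2 + 0 = -2)
u(Y, n) = 4/7 - Y/7 (u(Y, n) = -(-4 + Y)/7 = 4/7 - Y/7)
(325 + 268) + u(-18, U(4)) = (325 + 268) + (4/7 - ⅐*(-18)) = 593 + (4/7 + 18/7) = 593 + 22/7 = 4173/7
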